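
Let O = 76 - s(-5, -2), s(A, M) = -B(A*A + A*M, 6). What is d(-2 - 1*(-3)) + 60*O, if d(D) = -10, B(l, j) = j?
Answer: 4910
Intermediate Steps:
s(A, M) = -6 (s(A, M) = -1*6 = -6)
O = 82 (O = 76 - 1*(-6) = 76 + 6 = 82)
d(-2 - 1*(-3)) + 60*O = -10 + 60*82 = -10 + 4920 = 4910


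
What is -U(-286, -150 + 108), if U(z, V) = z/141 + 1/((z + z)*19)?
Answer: 3108389/1532388 ≈ 2.0285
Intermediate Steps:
U(z, V) = 1/(38*z) + z/141 (U(z, V) = z*(1/141) + (1/19)/(2*z) = z/141 + (1/(2*z))*(1/19) = z/141 + 1/(38*z) = 1/(38*z) + z/141)
-U(-286, -150 + 108) = -((1/38)/(-286) + (1/141)*(-286)) = -((1/38)*(-1/286) - 286/141) = -(-1/10868 - 286/141) = -1*(-3108389/1532388) = 3108389/1532388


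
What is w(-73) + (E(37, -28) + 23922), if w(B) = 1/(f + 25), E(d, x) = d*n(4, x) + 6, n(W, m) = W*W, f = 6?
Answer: 760121/31 ≈ 24520.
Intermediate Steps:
n(W, m) = W²
E(d, x) = 6 + 16*d (E(d, x) = d*4² + 6 = d*16 + 6 = 16*d + 6 = 6 + 16*d)
w(B) = 1/31 (w(B) = 1/(6 + 25) = 1/31)
w(-73) + (E(37, -28) + 23922) = 1/31 + ((6 + 16*37) + 23922) = 1/31 + ((6 + 592) + 23922) = 1/31 + (598 + 23922) = 1/31 + 24520 = 760121/31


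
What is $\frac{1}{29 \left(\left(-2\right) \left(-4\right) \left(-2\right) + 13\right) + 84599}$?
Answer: $\frac{1}{84512} \approx 1.1833 \cdot 10^{-5}$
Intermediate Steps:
$\frac{1}{29 \left(\left(-2\right) \left(-4\right) \left(-2\right) + 13\right) + 84599} = \frac{1}{29 \left(8 \left(-2\right) + 13\right) + 84599} = \frac{1}{29 \left(-16 + 13\right) + 84599} = \frac{1}{29 \left(-3\right) + 84599} = \frac{1}{-87 + 84599} = \frac{1}{84512}$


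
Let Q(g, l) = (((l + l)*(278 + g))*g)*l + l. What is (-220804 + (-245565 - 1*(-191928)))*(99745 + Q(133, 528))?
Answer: -8364533512794937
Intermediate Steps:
Q(g, l) = l + 2*g*l²*(278 + g) (Q(g, l) = (((2*l)*(278 + g))*g)*l + l = ((2*l*(278 + g))*g)*l + l = (2*g*l*(278 + g))*l + l = 2*g*l²*(278 + g) + l = l + 2*g*l²*(278 + g))
(-220804 + (-245565 - 1*(-191928)))*(99745 + Q(133, 528)) = (-220804 + (-245565 - 1*(-191928)))*(99745 + 528*(1 + 2*528*133² + 556*133*528)) = (-220804 + (-245565 + 191928))*(99745 + 528*(1 + 2*528*17689 + 39044544)) = (-220804 - 53637)*(99745 + 528*(1 + 18679584 + 39044544)) = -274441*(99745 + 528*57724129) = -274441*(99745 + 30478340112) = -274441*30478439857 = -8364533512794937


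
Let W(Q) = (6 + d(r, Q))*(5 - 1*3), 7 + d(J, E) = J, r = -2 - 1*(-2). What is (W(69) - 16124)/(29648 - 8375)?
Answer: -16126/21273 ≈ -0.75805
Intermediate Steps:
r = 0 (r = -2 + 2 = 0)
d(J, E) = -7 + J
W(Q) = -2 (W(Q) = (6 + (-7 + 0))*(5 - 1*3) = (6 - 7)*(5 - 3) = -1*2 = -2)
(W(69) - 16124)/(29648 - 8375) = (-2 - 16124)/(29648 - 8375) = -16126/21273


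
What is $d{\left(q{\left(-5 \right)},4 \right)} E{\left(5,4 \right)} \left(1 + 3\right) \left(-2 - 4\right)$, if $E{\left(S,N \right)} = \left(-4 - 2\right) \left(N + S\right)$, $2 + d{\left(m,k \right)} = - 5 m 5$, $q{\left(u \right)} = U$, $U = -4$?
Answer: $127008$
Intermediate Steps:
$q{\left(u \right)} = -4$
$d{\left(m,k \right)} = -2 - 25 m$ ($d{\left(m,k \right)} = -2 + - 5 m 5 = -2 - 25 m$)
$E{\left(S,N \right)} = - 6 N - 6 S$ ($E{\left(S,N \right)} = - 6 \left(N + S\right) = - 6 N - 6 S$)
$d{\left(q{\left(-5 \right)},4 \right)} E{\left(5,4 \right)} \left(1 + 3\right) \left(-2 - 4\right) = \left(-2 - -100\right) \left(\left(-6\right) 4 - 30\right) \left(1 + 3\right) \left(-2 - 4\right) = \left(-2 + 100\right) \left(-24 - 30\right) 4 \left(-6\right) = 98 \left(-54\right) \left(-24\right) = \left(-5292\right) \left(-24\right) = 127008$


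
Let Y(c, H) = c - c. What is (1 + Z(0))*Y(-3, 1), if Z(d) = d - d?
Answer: 0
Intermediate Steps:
Z(d) = 0
Y(c, H) = 0
(1 + Z(0))*Y(-3, 1) = (1 + 0)*0 = 1*0 = 0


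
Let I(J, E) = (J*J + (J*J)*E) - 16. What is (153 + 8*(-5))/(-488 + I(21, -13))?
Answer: -113/5796 ≈ -0.019496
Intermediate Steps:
I(J, E) = -16 + J**2 + E*J**2 (I(J, E) = (J**2 + J**2*E) - 16 = (J**2 + E*J**2) - 16 = -16 + J**2 + E*J**2)
(153 + 8*(-5))/(-488 + I(21, -13)) = (153 + 8*(-5))/(-488 + (-16 + 21**2 - 13*21**2)) = (153 - 40)/(-488 + (-16 + 441 - 13*441)) = 113/(-488 + (-16 + 441 - 5733)) = 113/(-488 - 5308) = 113/(-5796) = 113*(-1/5796) = -113/5796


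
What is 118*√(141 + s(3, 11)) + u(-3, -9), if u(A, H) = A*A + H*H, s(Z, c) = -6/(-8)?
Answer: 90 + 531*√7 ≈ 1494.9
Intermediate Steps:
s(Z, c) = ¾ (s(Z, c) = -6*(-⅛) = ¾)
u(A, H) = A² + H²
118*√(141 + s(3, 11)) + u(-3, -9) = 118*√(141 + ¾) + ((-3)² + (-9)²) = 118*√(567/4) + (9 + 81) = 118*(9*√7/2) + 90 = 531*√7 + 90 = 90 + 531*√7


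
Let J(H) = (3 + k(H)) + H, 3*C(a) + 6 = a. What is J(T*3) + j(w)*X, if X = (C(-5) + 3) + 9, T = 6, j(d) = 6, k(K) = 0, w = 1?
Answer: 71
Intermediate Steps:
C(a) = -2 + a/3
X = 25/3 (X = ((-2 + (⅓)*(-5)) + 3) + 9 = ((-2 - 5/3) + 3) + 9 = (-11/3 + 3) + 9 = -⅔ + 9 = 25/3 ≈ 8.3333)
J(H) = 3 + H (J(H) = (3 + 0) + H = 3 + H)
J(T*3) + j(w)*X = (3 + 6*3) + 6*(25/3) = (3 + 18) + 50 = 21 + 50 = 71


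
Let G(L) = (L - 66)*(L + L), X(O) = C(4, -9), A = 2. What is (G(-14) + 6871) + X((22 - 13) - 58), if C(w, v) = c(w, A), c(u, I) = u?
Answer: 9115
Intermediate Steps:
C(w, v) = w
X(O) = 4
G(L) = 2*L*(-66 + L) (G(L) = (-66 + L)*(2*L) = 2*L*(-66 + L))
(G(-14) + 6871) + X((22 - 13) - 58) = (2*(-14)*(-66 - 14) + 6871) + 4 = (2*(-14)*(-80) + 6871) + 4 = (2240 + 6871) + 4 = 9111 + 4 = 9115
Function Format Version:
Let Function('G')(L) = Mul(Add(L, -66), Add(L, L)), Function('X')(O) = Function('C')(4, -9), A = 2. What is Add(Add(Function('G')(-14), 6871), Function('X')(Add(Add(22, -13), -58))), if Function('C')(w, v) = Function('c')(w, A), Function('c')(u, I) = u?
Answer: 9115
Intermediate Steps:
Function('C')(w, v) = w
Function('X')(O) = 4
Function('G')(L) = Mul(2, L, Add(-66, L)) (Function('G')(L) = Mul(Add(-66, L), Mul(2, L)) = Mul(2, L, Add(-66, L)))
Add(Add(Function('G')(-14), 6871), Function('X')(Add(Add(22, -13), -58))) = Add(Add(Mul(2, -14, Add(-66, -14)), 6871), 4) = Add(Add(Mul(2, -14, -80), 6871), 4) = Add(Add(2240, 6871), 4) = Add(9111, 4) = 9115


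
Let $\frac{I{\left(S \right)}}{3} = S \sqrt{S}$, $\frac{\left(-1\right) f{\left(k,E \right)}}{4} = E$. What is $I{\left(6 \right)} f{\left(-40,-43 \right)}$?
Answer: $3096 \sqrt{6} \approx 7583.6$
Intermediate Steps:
$f{\left(k,E \right)} = - 4 E$
$I{\left(S \right)} = 3 S^{\frac{3}{2}}$ ($I{\left(S \right)} = 3 S \sqrt{S} = 3 S^{\frac{3}{2}}$)
$I{\left(6 \right)} f{\left(-40,-43 \right)} = 3 \cdot 6^{\frac{3}{2}} \left(\left(-4\right) \left(-43\right)\right) = 3 \cdot 6 \sqrt{6} \cdot 172 = 18 \sqrt{6} \cdot 172 = 3096 \sqrt{6}$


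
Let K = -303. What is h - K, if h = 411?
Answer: 714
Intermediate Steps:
h - K = 411 - 1*(-303) = 411 + 303 = 714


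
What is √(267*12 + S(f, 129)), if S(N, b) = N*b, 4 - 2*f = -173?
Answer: 171*√2/2 ≈ 120.92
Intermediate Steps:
f = 177/2 (f = 2 - ½*(-173) = 2 + 173/2 = 177/2 ≈ 88.500)
√(267*12 + S(f, 129)) = √(267*12 + (177/2)*129) = √(3204 + 22833/2) = √(29241/2) = 171*√2/2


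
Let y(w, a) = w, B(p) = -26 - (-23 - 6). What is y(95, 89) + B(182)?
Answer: 98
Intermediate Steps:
B(p) = 3 (B(p) = -26 - 1*(-29) = -26 + 29 = 3)
y(95, 89) + B(182) = 95 + 3 = 98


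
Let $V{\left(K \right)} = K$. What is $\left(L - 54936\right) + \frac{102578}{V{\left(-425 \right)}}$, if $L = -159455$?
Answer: $- \frac{5365809}{25} \approx -2.1463 \cdot 10^{5}$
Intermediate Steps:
$\left(L - 54936\right) + \frac{102578}{V{\left(-425 \right)}} = \left(-159455 - 54936\right) + \frac{102578}{-425} = -214391 + 102578 \left(- \frac{1}{425}\right) = -214391 - \frac{6034}{25} = - \frac{5365809}{25}$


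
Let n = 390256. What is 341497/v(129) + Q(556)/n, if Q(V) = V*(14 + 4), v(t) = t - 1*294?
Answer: -16658700239/8049030 ≈ -2069.7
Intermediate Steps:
v(t) = -294 + t (v(t) = t - 294 = -294 + t)
Q(V) = 18*V (Q(V) = V*18 = 18*V)
341497/v(129) + Q(556)/n = 341497/(-294 + 129) + (18*556)/390256 = 341497/(-165) + 10008*(1/390256) = 341497*(-1/165) + 1251/48782 = -341497/165 + 1251/48782 = -16658700239/8049030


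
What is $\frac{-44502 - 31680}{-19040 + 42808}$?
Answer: $- \frac{38091}{11884} \approx -3.2052$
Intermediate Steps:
$\frac{-44502 - 31680}{-19040 + 42808} = - \frac{76182}{23768} = \left(-76182\right) \frac{1}{23768} = - \frac{38091}{11884}$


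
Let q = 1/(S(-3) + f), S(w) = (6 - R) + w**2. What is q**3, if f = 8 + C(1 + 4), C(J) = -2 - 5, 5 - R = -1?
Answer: 1/1000 ≈ 0.0010000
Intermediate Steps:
R = 6 (R = 5 - 1*(-1) = 5 + 1 = 6)
C(J) = -7
S(w) = w**2 (S(w) = (6 - 1*6) + w**2 = (6 - 6) + w**2 = 0 + w**2 = w**2)
f = 1 (f = 8 - 7 = 1)
q = 1/10 (q = 1/((-3)**2 + 1) = 1/(9 + 1) = 1/10 ≈ 0.10000)
q**3 = (1/10)**3 = 1/1000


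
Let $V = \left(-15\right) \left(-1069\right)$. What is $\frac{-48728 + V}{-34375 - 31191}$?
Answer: $\frac{32693}{65566} \approx 0.49863$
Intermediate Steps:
$V = 16035$
$\frac{-48728 + V}{-34375 - 31191} = \frac{-48728 + 16035}{-34375 - 31191} = - \frac{32693}{-65566} = \left(-32693\right) \left(- \frac{1}{65566}\right) = \frac{32693}{65566}$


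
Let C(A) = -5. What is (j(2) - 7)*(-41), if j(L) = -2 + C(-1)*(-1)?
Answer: 164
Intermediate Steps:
j(L) = 3 (j(L) = -2 - 5*(-1) = -2 + 5 = 3)
(j(2) - 7)*(-41) = (3 - 7)*(-41) = -4*(-41) = 164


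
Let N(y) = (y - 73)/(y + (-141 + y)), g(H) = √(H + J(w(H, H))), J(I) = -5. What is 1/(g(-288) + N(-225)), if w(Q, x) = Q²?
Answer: 176118/102428137 - 349281*I*√293/102428137 ≈ 0.0017194 - 0.05837*I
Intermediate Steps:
g(H) = √(-5 + H) (g(H) = √(H - 5) = √(-5 + H))
N(y) = (-73 + y)/(-141 + 2*y)
1/(g(-288) + N(-225)) = 1/(√(-5 - 288) + (-73 - 225)/(-141 + 2*(-225))) = 1/(√(-293) - 298/(-141 - 450)) = 1/(I*√293 - 298/(-591)) = 1/(I*√293 - 1/591*(-298)) = 1/(I*√293 + 298/591) = 1/(298/591 + I*√293)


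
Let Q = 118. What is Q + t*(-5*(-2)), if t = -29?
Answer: -172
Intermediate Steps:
Q + t*(-5*(-2)) = 118 - (-145)*(-2) = 118 - 29*10 = 118 - 290 = -172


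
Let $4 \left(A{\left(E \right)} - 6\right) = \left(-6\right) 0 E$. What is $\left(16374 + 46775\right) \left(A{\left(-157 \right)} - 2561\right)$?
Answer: $-161345695$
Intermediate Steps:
$A{\left(E \right)} = 6$ ($A{\left(E \right)} = 6 + \frac{\left(-6\right) 0 E}{4} = 6 + \frac{0 E}{4} = 6 + \frac{1}{4} \cdot 0 = 6 + 0 = 6$)
$\left(16374 + 46775\right) \left(A{\left(-157 \right)} - 2561\right) = \left(16374 + 46775\right) \left(6 - 2561\right) = 63149 \left(-2555\right) = -161345695$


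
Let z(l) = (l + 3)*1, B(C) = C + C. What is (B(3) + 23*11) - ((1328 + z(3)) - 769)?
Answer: -306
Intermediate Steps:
B(C) = 2*C
z(l) = 3 + l (z(l) = (3 + l)*1 = 3 + l)
(B(3) + 23*11) - ((1328 + z(3)) - 769) = (2*3 + 23*11) - ((1328 + (3 + 3)) - 769) = (6 + 253) - ((1328 + 6) - 769) = 259 - (1334 - 769) = 259 - 1*565 = 259 - 565 = -306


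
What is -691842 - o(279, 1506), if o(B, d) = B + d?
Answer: -693627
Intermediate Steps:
-691842 - o(279, 1506) = -691842 - (279 + 1506) = -691842 - 1*1785 = -691842 - 1785 = -693627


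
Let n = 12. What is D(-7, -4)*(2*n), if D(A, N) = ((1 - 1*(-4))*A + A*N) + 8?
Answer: 24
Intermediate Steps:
D(A, N) = 8 + 5*A + A*N (D(A, N) = ((1 + 4)*A + A*N) + 8 = (5*A + A*N) + 8 = 8 + 5*A + A*N)
D(-7, -4)*(2*n) = (8 + 5*(-7) - 7*(-4))*(2*12) = (8 - 35 + 28)*24 = 1*24 = 24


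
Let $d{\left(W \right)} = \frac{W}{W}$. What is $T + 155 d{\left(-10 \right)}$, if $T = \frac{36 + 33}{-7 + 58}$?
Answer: $\frac{2658}{17} \approx 156.35$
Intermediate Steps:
$d{\left(W \right)} = 1$
$T = \frac{23}{17}$ ($T = \frac{69}{51} = 69 \cdot \frac{1}{51} = \frac{23}{17} \approx 1.3529$)
$T + 155 d{\left(-10 \right)} = \frac{23}{17} + 155 \cdot 1 = \frac{23}{17} + 155 = \frac{2658}{17}$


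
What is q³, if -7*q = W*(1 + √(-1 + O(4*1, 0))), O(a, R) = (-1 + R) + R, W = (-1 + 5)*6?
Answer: 69120/343 - 13824*I*√2/343 ≈ 201.52 - 56.997*I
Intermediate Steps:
W = 24 (W = 4*6 = 24)
O(a, R) = -1 + 2*R
q = -24/7 - 24*I*√2/7 (q = -24*(1 + √(-1 + (-1 + 2*0)))/7 = -24*(1 + √(-1 + (-1 + 0)))/7 = -24*(1 + √(-1 - 1))/7 = -24*(1 + √(-2))/7 = -24*(1 + I*√2)/7 = -(24 + 24*I*√2)/7 = -24/7 - 24*I*√2/7 ≈ -3.4286 - 4.8487*I)
q³ = (-24/7 - 24*I*√2/7)³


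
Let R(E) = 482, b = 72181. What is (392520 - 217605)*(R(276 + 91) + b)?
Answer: 12709848645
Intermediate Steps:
(392520 - 217605)*(R(276 + 91) + b) = (392520 - 217605)*(482 + 72181) = 174915*72663 = 12709848645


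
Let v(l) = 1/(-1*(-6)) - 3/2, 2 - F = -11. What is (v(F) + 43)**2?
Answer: 15625/9 ≈ 1736.1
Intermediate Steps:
F = 13 (F = 2 - 1*(-11) = 2 + 11 = 13)
v(l) = -4/3 (v(l) = 1/6 - 3*1/2 = 1*(1/6) - 3/2 = 1/6 - 3/2 = -4/3)
(v(F) + 43)**2 = (-4/3 + 43)**2 = (125/3)**2 = 15625/9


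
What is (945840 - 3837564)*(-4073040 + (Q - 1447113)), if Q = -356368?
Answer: 16993276812204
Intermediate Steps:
(945840 - 3837564)*(-4073040 + (Q - 1447113)) = (945840 - 3837564)*(-4073040 + (-356368 - 1447113)) = -2891724*(-4073040 - 1803481) = -2891724*(-5876521) = 16993276812204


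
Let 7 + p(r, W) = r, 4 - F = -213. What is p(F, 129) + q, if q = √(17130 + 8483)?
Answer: 210 + √25613 ≈ 370.04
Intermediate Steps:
F = 217 (F = 4 - 1*(-213) = 4 + 213 = 217)
p(r, W) = -7 + r
q = √25613 ≈ 160.04
p(F, 129) + q = (-7 + 217) + √25613 = 210 + √25613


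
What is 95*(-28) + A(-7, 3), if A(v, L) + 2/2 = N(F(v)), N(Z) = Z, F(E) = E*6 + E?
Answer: -2710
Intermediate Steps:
F(E) = 7*E (F(E) = 6*E + E = 7*E)
A(v, L) = -1 + 7*v
95*(-28) + A(-7, 3) = 95*(-28) + (-1 + 7*(-7)) = -2660 + (-1 - 49) = -2660 - 50 = -2710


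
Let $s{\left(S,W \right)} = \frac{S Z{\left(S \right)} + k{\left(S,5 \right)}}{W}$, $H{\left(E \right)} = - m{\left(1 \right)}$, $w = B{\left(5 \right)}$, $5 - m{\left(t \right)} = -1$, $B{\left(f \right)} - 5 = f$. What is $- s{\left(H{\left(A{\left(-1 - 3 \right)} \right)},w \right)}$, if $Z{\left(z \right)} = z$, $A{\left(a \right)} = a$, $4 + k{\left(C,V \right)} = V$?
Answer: $- \frac{37}{10} \approx -3.7$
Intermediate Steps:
$k{\left(C,V \right)} = -4 + V$
$B{\left(f \right)} = 5 + f$
$m{\left(t \right)} = 6$ ($m{\left(t \right)} = 5 - -1 = 5 + 1 = 6$)
$w = 10$ ($w = 5 + 5 = 10$)
$H{\left(E \right)} = -6$ ($H{\left(E \right)} = \left(-1\right) 6 = -6$)
$s{\left(S,W \right)} = \frac{1 + S^{2}}{W}$ ($s{\left(S,W \right)} = \frac{S S + \left(-4 + 5\right)}{W} = \frac{S^{2} + 1}{W} = \frac{1 + S^{2}}{W}$)
$- s{\left(H{\left(A{\left(-1 - 3 \right)} \right)},w \right)} = - \frac{1 + \left(-6\right)^{2}}{10} = - \frac{1 + 36}{10} = - \frac{37}{10}$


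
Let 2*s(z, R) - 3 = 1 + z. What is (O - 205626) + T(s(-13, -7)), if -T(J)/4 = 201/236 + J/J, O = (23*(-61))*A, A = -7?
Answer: -11552932/59 ≈ -1.9581e+5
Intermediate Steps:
s(z, R) = 2 + z/2 (s(z, R) = 3/2 + (1 + z)/2 = 3/2 + (½ + z/2) = 2 + z/2)
O = 9821 (O = (23*(-61))*(-7) = -1403*(-7) = 9821)
T(J) = -437/59 (T(J) = -4*(201/236 + J/J) = -4*(201*(1/236) + 1) = -4*(201/236 + 1) = -4*437/236 = -437/59)
(O - 205626) + T(s(-13, -7)) = (9821 - 205626) - 437/59 = -195805 - 437/59 = -11552932/59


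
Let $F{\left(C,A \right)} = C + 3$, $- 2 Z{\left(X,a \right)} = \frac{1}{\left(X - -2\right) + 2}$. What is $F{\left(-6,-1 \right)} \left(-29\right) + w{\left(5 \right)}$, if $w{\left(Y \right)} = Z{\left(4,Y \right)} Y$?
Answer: $\frac{1387}{16} \approx 86.688$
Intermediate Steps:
$Z{\left(X,a \right)} = - \frac{1}{2 \left(4 + X\right)}$ ($Z{\left(X,a \right)} = - \frac{1}{2 \left(\left(X - -2\right) + 2\right)} = - \frac{1}{2 \left(\left(X + 2\right) + 2\right)} = - \frac{1}{2 \left(\left(2 + X\right) + 2\right)} = - \frac{1}{2 \left(4 + X\right)}$)
$F{\left(C,A \right)} = 3 + C$
$w{\left(Y \right)} = - \frac{Y}{16}$ ($w{\left(Y \right)} = - \frac{1}{8 + 2 \cdot 4} Y = - \frac{1}{8 + 8} Y = - \frac{1}{16} Y = \left(-1\right) \frac{1}{16} Y = - \frac{Y}{16}$)
$F{\left(-6,-1 \right)} \left(-29\right) + w{\left(5 \right)} = \left(3 - 6\right) \left(-29\right) - \frac{5}{16} = \left(-3\right) \left(-29\right) - \frac{5}{16} = 87 - \frac{5}{16} = \frac{1387}{16}$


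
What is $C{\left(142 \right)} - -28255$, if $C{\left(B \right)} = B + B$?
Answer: $28539$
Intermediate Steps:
$C{\left(B \right)} = 2 B$
$C{\left(142 \right)} - -28255 = 2 \cdot 142 - -28255 = 284 + 28255 = 28539$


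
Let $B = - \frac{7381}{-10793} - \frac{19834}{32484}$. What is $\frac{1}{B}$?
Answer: $\frac{175299906}{12848021} \approx 13.644$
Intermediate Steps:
$B = \frac{12848021}{175299906}$ ($B = \left(-7381\right) \left(- \frac{1}{10793}\right) - \frac{9917}{16242} = \frac{7381}{10793} - \frac{9917}{16242} = \frac{12848021}{175299906} \approx 0.073292$)
$\frac{1}{B} = \frac{1}{\frac{12848021}{175299906}} = \frac{175299906}{12848021}$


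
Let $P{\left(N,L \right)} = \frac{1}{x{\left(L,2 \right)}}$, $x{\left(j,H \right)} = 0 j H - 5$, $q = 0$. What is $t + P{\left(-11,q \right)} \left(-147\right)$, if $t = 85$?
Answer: $\frac{572}{5} \approx 114.4$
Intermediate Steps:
$x{\left(j,H \right)} = -5$ ($x{\left(j,H \right)} = 0 H - 5 = 0 - 5 = -5$)
$P{\left(N,L \right)} = - \frac{1}{5}$ ($P{\left(N,L \right)} = \frac{1}{-5} = - \frac{1}{5}$)
$t + P{\left(-11,q \right)} \left(-147\right) = 85 - - \frac{147}{5} = 85 + \frac{147}{5} = \frac{572}{5}$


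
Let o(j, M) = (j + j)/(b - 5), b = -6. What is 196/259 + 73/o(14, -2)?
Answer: -28927/1036 ≈ -27.922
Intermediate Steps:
o(j, M) = -2*j/11 (o(j, M) = (j + j)/(-6 - 5) = (2*j)/(-11) = (2*j)*(-1/11) = -2*j/11)
196/259 + 73/o(14, -2) = 196/259 + 73/((-2/11*14)) = 196*(1/259) + 73/(-28/11) = 28/37 + 73*(-11/28) = 28/37 - 803/28 = -28927/1036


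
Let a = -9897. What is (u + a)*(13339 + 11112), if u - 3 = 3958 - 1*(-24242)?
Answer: 447600006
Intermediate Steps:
u = 28203 (u = 3 + (3958 - 1*(-24242)) = 3 + (3958 + 24242) = 3 + 28200 = 28203)
(u + a)*(13339 + 11112) = (28203 - 9897)*(13339 + 11112) = 18306*24451 = 447600006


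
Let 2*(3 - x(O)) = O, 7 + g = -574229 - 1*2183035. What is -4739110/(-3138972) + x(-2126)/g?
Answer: 6531832212329/4327498232706 ≈ 1.5094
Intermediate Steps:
g = -2757271 (g = -7 + (-574229 - 1*2183035) = -7 + (-574229 - 2183035) = -7 - 2757264 = -2757271)
x(O) = 3 - O/2
-4739110/(-3138972) + x(-2126)/g = -4739110/(-3138972) + (3 - 1/2*(-2126))/(-2757271) = -4739110*(-1/3138972) + (3 + 1063)*(-1/2757271) = 2369555/1569486 + 1066*(-1/2757271) = 2369555/1569486 - 1066/2757271 = 6531832212329/4327498232706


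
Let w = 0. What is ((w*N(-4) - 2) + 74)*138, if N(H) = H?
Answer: 9936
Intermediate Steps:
((w*N(-4) - 2) + 74)*138 = ((0*(-4) - 2) + 74)*138 = ((0 - 2) + 74)*138 = (-2 + 74)*138 = 72*138 = 9936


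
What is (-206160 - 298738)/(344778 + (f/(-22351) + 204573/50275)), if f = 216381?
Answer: -283676064039725/193709767176399 ≈ -1.4644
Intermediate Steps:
(-206160 - 298738)/(344778 + (f/(-22351) + 204573/50275)) = (-206160 - 298738)/(344778 + (216381/(-22351) + 204573/50275)) = -504898/(344778 + (216381*(-1/22351) + 204573*(1/50275))) = -504898/(344778 + (-216381/22351 + 204573/50275)) = -504898/(344778 - 6306143652/1123696525) = -504898/387419534352798/1123696525 = -504898*1123696525/387419534352798 = -283676064039725/193709767176399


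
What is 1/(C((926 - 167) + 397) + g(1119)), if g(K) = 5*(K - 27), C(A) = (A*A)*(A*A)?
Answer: 1/1785793910356 ≈ 5.5997e-13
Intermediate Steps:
C(A) = A⁴ (C(A) = A²*A² = A⁴)
g(K) = -135 + 5*K (g(K) = 5*(-27 + K) = -135 + 5*K)
1/(C((926 - 167) + 397) + g(1119)) = 1/(((926 - 167) + 397)⁴ + (-135 + 5*1119)) = 1/((759 + 397)⁴ + (-135 + 5595)) = 1/(1156⁴ + 5460) = 1/(1785793904896 + 5460) = 1/1785793910356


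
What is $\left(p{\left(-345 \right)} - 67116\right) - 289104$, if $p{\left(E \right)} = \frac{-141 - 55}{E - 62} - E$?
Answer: $- \frac{144840929}{407} \approx -3.5587 \cdot 10^{5}$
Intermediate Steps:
$p{\left(E \right)} = - E - \frac{196}{-62 + E}$ ($p{\left(E \right)} = - \frac{196}{-62 + E} - E = - E - \frac{196}{-62 + E}$)
$\left(p{\left(-345 \right)} - 67116\right) - 289104 = \left(\frac{-196 - \left(-345\right)^{2} + 62 \left(-345\right)}{-62 - 345} - 67116\right) - 289104 = \left(\frac{-196 - 119025 - 21390}{-407} - 67116\right) - 289104 = \left(- \frac{-196 - 119025 - 21390}{407} - 67116\right) - 289104 = \left(\left(- \frac{1}{407}\right) \left(-140611\right) - 67116\right) - 289104 = \left(\frac{140611}{407} - 67116\right) - 289104 = - \frac{27175601}{407} - 289104 = - \frac{144840929}{407}$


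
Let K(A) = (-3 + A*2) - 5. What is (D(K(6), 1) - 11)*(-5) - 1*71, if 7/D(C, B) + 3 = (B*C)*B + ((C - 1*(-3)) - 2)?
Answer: -131/6 ≈ -21.833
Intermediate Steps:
K(A) = -8 + 2*A (K(A) = (-3 + 2*A) - 5 = -8 + 2*A)
D(C, B) = 7/(-2 + C + C*B²) (D(C, B) = 7/(-3 + ((B*C)*B + ((C - 1*(-3)) - 2))) = 7/(-3 + (C*B² + ((C + 3) - 2))) = 7/(-3 + (C*B² + ((3 + C) - 2))) = 7/(-3 + (C*B² + (1 + C))) = 7/(-3 + (1 + C + C*B²)) = 7/(-2 + C + C*B²))
(D(K(6), 1) - 11)*(-5) - 1*71 = (7/(-2 + (-8 + 2*6) + (-8 + 2*6)*1²) - 11)*(-5) - 1*71 = (7/(-2 + (-8 + 12) + (-8 + 12)*1) - 11)*(-5) - 71 = (7/(-2 + 4 + 4*1) - 11)*(-5) - 71 = (7/(-2 + 4 + 4) - 11)*(-5) - 71 = (7/6 - 11)*(-5) - 71 = -59/6*(-5) - 71 = 295/6 - 71 = -131/6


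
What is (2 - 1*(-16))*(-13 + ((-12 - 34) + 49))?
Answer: -180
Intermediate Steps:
(2 - 1*(-16))*(-13 + ((-12 - 34) + 49)) = (2 + 16)*(-13 + (-46 + 49)) = 18*(-13 + 3) = 18*(-10) = -180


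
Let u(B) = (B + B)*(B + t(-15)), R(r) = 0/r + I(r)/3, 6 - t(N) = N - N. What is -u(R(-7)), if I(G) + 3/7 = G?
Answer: 7696/441 ≈ 17.451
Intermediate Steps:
I(G) = -3/7 + G
t(N) = 6 (t(N) = 6 - (N - N) = 6 - 1*0 = 6 + 0 = 6)
R(r) = -1/7 + r/3 (R(r) = 0/r + (-3/7 + r)/3 = 0 + (-3/7 + r)*(1/3) = 0 + (-1/7 + r/3) = -1/7 + r/3)
u(B) = 2*B*(6 + B) (u(B) = (B + B)*(B + 6) = (2*B)*(6 + B) = 2*B*(6 + B))
-u(R(-7)) = -2*(-1/7 + (1/3)*(-7))*(6 + (-1/7 + (1/3)*(-7))) = -2*(-1/7 - 7/3)*(6 + (-1/7 - 7/3)) = -2*(-52)*(6 - 52/21)/21 = -2*(-52)*74/(21*21) = -1*(-7696/441) = 7696/441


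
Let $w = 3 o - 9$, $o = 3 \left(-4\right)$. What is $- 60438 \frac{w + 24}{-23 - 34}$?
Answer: $- \frac{423066}{19} \approx -22267.0$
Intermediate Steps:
$o = -12$
$w = -45$ ($w = 3 \left(-12\right) - 9 = -36 - 9 = -45$)
$- 60438 \frac{w + 24}{-23 - 34} = - 60438 \frac{-45 + 24}{-23 - 34} = - 60438 \left(- \frac{21}{-57}\right) = - 60438 \left(\left(-21\right) \left(- \frac{1}{57}\right)\right) = \left(-60438\right) \frac{7}{19} = - \frac{423066}{19}$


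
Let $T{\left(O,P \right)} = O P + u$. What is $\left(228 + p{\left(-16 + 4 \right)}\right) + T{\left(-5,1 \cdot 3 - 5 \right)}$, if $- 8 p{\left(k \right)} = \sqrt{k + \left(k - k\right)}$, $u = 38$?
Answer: $276 - \frac{i \sqrt{3}}{4} \approx 276.0 - 0.43301 i$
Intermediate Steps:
$T{\left(O,P \right)} = 38 + O P$ ($T{\left(O,P \right)} = O P + 38 = 38 + O P$)
$p{\left(k \right)} = - \frac{\sqrt{k}}{8}$ ($p{\left(k \right)} = - \frac{\sqrt{k + \left(k - k\right)}}{8} = - \frac{\sqrt{k + 0}}{8} = - \frac{\sqrt{k}}{8}$)
$\left(228 + p{\left(-16 + 4 \right)}\right) + T{\left(-5,1 \cdot 3 - 5 \right)} = \left(228 - \frac{\sqrt{-16 + 4}}{8}\right) + \left(38 - 5 \left(1 \cdot 3 - 5\right)\right) = \left(228 - \frac{\sqrt{-12}}{8}\right) + \left(38 - 5 \left(3 - 5\right)\right) = \left(228 - \frac{2 i \sqrt{3}}{8}\right) + \left(38 - -10\right) = \left(228 - \frac{i \sqrt{3}}{4}\right) + \left(38 + 10\right) = \left(228 - \frac{i \sqrt{3}}{4}\right) + 48 = 276 - \frac{i \sqrt{3}}{4}$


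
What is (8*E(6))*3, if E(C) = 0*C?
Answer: 0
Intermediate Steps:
E(C) = 0
(8*E(6))*3 = (8*0)*3 = 0*3 = 0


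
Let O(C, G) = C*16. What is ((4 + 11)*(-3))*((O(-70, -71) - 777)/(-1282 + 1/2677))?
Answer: -76174035/1143971 ≈ -66.587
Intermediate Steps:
O(C, G) = 16*C
((4 + 11)*(-3))*((O(-70, -71) - 777)/(-1282 + 1/2677)) = ((4 + 11)*(-3))*((16*(-70) - 777)/(-1282 + 1/2677)) = (15*(-3))*((-1120 - 777)/(-1282 + 1/2677)) = -(-85365)/(-3431913/2677) = -(-85365)*(-2677)/3431913 = -45*5078269/3431913 = -76174035/1143971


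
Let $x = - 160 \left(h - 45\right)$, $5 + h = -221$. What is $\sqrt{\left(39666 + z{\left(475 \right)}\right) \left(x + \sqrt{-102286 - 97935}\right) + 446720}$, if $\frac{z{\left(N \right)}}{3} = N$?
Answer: $\sqrt{1782152480 + 41091 i \sqrt{200221}} \approx 42216.0 + 217.8 i$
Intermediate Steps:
$h = -226$ ($h = -5 - 221 = -226$)
$z{\left(N \right)} = 3 N$
$x = 43360$ ($x = - 160 \left(-226 - 45\right) = \left(-160\right) \left(-271\right) = 43360$)
$\sqrt{\left(39666 + z{\left(475 \right)}\right) \left(x + \sqrt{-102286 - 97935}\right) + 446720} = \sqrt{\left(39666 + 3 \cdot 475\right) \left(43360 + \sqrt{-102286 - 97935}\right) + 446720} = \sqrt{\left(39666 + 1425\right) \left(43360 + \sqrt{-200221}\right) + 446720} = \sqrt{41091 \left(43360 + i \sqrt{200221}\right) + 446720} = \sqrt{\left(1781705760 + 41091 i \sqrt{200221}\right) + 446720} = \sqrt{1782152480 + 41091 i \sqrt{200221}}$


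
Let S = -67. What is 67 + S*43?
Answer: -2814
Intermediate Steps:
67 + S*43 = 67 - 67*43 = 67 - 2881 = -2814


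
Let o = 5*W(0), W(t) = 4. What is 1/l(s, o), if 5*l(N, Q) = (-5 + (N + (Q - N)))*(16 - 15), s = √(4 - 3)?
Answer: ⅓ ≈ 0.33333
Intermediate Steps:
s = 1 (s = √1 = 1)
o = 20 (o = 5*4 = 20)
l(N, Q) = -1 + Q/5 (l(N, Q) = ((-5 + (N + (Q - N)))*(16 - 15))/5 = ((-5 + Q)*1)/5 = (-5 + Q)/5 = -1 + Q/5)
1/l(s, o) = 1/(-1 + (⅕)*20) = 1/(-1 + 4) = 1/3 = ⅓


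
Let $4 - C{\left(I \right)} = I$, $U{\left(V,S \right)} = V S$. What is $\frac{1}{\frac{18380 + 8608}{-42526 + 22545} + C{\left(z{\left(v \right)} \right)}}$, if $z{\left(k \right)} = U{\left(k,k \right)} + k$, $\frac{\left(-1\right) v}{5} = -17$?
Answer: $- \frac{1537}{11231398} \approx -0.00013685$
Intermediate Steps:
$U{\left(V,S \right)} = S V$
$v = 85$ ($v = \left(-5\right) \left(-17\right) = 85$)
$z{\left(k \right)} = k + k^{2}$ ($z{\left(k \right)} = k k + k = k^{2} + k = k + k^{2}$)
$C{\left(I \right)} = 4 - I$
$\frac{1}{\frac{18380 + 8608}{-42526 + 22545} + C{\left(z{\left(v \right)} \right)}} = \frac{1}{\frac{18380 + 8608}{-42526 + 22545} + \left(4 - 85 \left(1 + 85\right)\right)} = \frac{1}{\frac{26988}{-19981} + \left(4 - 85 \cdot 86\right)} = \frac{1}{26988 \left(- \frac{1}{19981}\right) + \left(4 - 7310\right)} = \frac{1}{- \frac{2076}{1537} + \left(4 - 7310\right)} = \frac{1}{- \frac{2076}{1537} - 7306} = \frac{1}{- \frac{11231398}{1537}} = - \frac{1537}{11231398}$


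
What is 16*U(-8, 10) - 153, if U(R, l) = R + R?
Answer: -409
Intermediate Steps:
U(R, l) = 2*R
16*U(-8, 10) - 153 = 16*(2*(-8)) - 153 = 16*(-16) - 153 = -256 - 153 = -409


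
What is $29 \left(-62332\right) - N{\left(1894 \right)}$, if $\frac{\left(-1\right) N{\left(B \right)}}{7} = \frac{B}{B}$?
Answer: $-1807621$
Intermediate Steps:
$N{\left(B \right)} = -7$ ($N{\left(B \right)} = - 7 \frac{B}{B} = \left(-7\right) 1 = -7$)
$29 \left(-62332\right) - N{\left(1894 \right)} = 29 \left(-62332\right) - -7 = -1807628 + 7 = -1807621$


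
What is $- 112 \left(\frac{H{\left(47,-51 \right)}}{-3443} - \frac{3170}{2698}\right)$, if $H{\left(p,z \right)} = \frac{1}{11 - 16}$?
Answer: $\frac{3055855712}{23223035} \approx 131.59$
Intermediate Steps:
$H{\left(p,z \right)} = - \frac{1}{5}$ ($H{\left(p,z \right)} = \frac{1}{11 - 16} = \frac{1}{-5} = - \frac{1}{5}$)
$- 112 \left(\frac{H{\left(47,-51 \right)}}{-3443} - \frac{3170}{2698}\right) = - 112 \left(- \frac{1}{5 \left(-3443\right)} - \frac{3170}{2698}\right) = - 112 \left(\left(- \frac{1}{5}\right) \left(- \frac{1}{3443}\right) - \frac{1585}{1349}\right) = - 112 \left(\frac{1}{17215} - \frac{1585}{1349}\right) = \left(-112\right) \left(- \frac{27284426}{23223035}\right) = \frac{3055855712}{23223035}$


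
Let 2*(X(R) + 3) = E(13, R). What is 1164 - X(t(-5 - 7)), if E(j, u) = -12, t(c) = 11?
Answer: 1173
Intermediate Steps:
X(R) = -9 (X(R) = -3 + (1/2)*(-12) = -3 - 6 = -9)
1164 - X(t(-5 - 7)) = 1164 - 1*(-9) = 1164 + 9 = 1173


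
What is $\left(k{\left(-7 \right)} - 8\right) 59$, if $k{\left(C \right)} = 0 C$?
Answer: $-472$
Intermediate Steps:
$k{\left(C \right)} = 0$
$\left(k{\left(-7 \right)} - 8\right) 59 = \left(0 - 8\right) 59 = \left(-8\right) 59 = -472$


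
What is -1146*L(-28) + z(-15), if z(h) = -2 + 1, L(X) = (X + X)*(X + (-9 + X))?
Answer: -4171441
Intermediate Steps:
L(X) = 2*X*(-9 + 2*X) (L(X) = (2*X)*(-9 + 2*X) = 2*X*(-9 + 2*X))
z(h) = -1
-1146*L(-28) + z(-15) = -2292*(-28)*(-9 + 2*(-28)) - 1 = -2292*(-28)*(-9 - 56) - 1 = -2292*(-28)*(-65) - 1 = -1146*3640 - 1 = -4171440 - 1 = -4171441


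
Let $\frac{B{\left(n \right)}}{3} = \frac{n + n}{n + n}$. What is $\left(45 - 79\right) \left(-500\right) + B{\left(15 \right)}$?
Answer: $17003$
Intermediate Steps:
$B{\left(n \right)} = 3$ ($B{\left(n \right)} = 3 \frac{n + n}{n + n} = 3 \frac{2 n}{2 n} = 3 \cdot 2 n \frac{1}{2 n} = 3 \cdot 1 = 3$)
$\left(45 - 79\right) \left(-500\right) + B{\left(15 \right)} = \left(45 - 79\right) \left(-500\right) + 3 = \left(-34\right) \left(-500\right) + 3 = 17000 + 3 = 17003$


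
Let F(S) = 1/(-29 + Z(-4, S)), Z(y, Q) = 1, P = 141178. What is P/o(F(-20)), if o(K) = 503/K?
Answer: -70589/7042 ≈ -10.024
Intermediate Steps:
F(S) = -1/28 (F(S) = 1/(-29 + 1) = 1/(-28) = -1/28)
P/o(F(-20)) = 141178/((503/(-1/28))) = 141178/((503*(-28))) = 141178/(-14084) = 141178*(-1/14084) = -70589/7042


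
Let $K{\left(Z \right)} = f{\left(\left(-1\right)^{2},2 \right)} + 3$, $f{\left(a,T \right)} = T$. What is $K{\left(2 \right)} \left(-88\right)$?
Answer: $-440$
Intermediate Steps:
$K{\left(Z \right)} = 5$ ($K{\left(Z \right)} = 2 + 3 = 5$)
$K{\left(2 \right)} \left(-88\right) = 5 \left(-88\right) = -440$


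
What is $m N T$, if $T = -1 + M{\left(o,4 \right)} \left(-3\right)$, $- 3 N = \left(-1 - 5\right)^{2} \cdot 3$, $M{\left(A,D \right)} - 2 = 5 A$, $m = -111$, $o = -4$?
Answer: $211788$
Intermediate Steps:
$M{\left(A,D \right)} = 2 + 5 A$
$N = -36$ ($N = - \frac{\left(-1 - 5\right)^{2} \cdot 3}{3} = - \frac{\left(-6\right)^{2} \cdot 3}{3} = - \frac{36 \cdot 3}{3} = \left(- \frac{1}{3}\right) 108 = -36$)
$T = 53$ ($T = -1 + \left(2 + 5 \left(-4\right)\right) \left(-3\right) = -1 + \left(2 - 20\right) \left(-3\right) = -1 - -54 = -1 + 54 = 53$)
$m N T = - 111 \left(\left(-36\right) 53\right) = \left(-111\right) \left(-1908\right) = 211788$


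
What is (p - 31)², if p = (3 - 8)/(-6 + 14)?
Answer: 64009/64 ≈ 1000.1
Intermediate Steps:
p = -5/8 ≈ -0.62500
(p - 31)² = (-5/8 - 31)² = (-253/8)² = 64009/64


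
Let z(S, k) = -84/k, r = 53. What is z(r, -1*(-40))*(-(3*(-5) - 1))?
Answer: -168/5 ≈ -33.600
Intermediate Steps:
z(r, -1*(-40))*(-(3*(-5) - 1)) = (-84/((-1*(-40))))*(-(3*(-5) - 1)) = (-84/40)*(-(-15 - 1)) = (-84*1/40)*(-1*(-16)) = -21/10*16 = -168/5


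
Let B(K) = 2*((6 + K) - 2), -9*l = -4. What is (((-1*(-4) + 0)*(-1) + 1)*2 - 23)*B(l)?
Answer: -2320/9 ≈ -257.78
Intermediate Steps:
l = 4/9 (l = -⅑*(-4) = 4/9 ≈ 0.44444)
B(K) = 8 + 2*K (B(K) = 2*(4 + K) = 8 + 2*K)
(((-1*(-4) + 0)*(-1) + 1)*2 - 23)*B(l) = (((-1*(-4) + 0)*(-1) + 1)*2 - 23)*(8 + 2*(4/9)) = (((4 + 0)*(-1) + 1)*2 - 23)*(8 + 8/9) = ((4*(-1) + 1)*2 - 23)*(80/9) = ((-4 + 1)*2 - 23)*(80/9) = (-3*2 - 23)*(80/9) = (-6 - 23)*(80/9) = -29*80/9 = -2320/9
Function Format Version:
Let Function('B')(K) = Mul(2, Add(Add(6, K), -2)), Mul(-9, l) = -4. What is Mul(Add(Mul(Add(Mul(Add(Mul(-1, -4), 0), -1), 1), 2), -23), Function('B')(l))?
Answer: Rational(-2320, 9) ≈ -257.78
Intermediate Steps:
l = Rational(4, 9) (l = Mul(Rational(-1, 9), -4) = Rational(4, 9) ≈ 0.44444)
Function('B')(K) = Add(8, Mul(2, K)) (Function('B')(K) = Mul(2, Add(4, K)) = Add(8, Mul(2, K)))
Mul(Add(Mul(Add(Mul(Add(Mul(-1, -4), 0), -1), 1), 2), -23), Function('B')(l)) = Mul(Add(Mul(Add(Mul(Add(Mul(-1, -4), 0), -1), 1), 2), -23), Add(8, Mul(2, Rational(4, 9)))) = Mul(Add(Mul(Add(Mul(Add(4, 0), -1), 1), 2), -23), Add(8, Rational(8, 9))) = Mul(Add(Mul(Add(Mul(4, -1), 1), 2), -23), Rational(80, 9)) = Mul(Add(Mul(Add(-4, 1), 2), -23), Rational(80, 9)) = Mul(Add(Mul(-3, 2), -23), Rational(80, 9)) = Mul(Add(-6, -23), Rational(80, 9)) = Mul(-29, Rational(80, 9)) = Rational(-2320, 9)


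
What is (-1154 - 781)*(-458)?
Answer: 886230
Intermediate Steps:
(-1154 - 781)*(-458) = -1935*(-458) = 886230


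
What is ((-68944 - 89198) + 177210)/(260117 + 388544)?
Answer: 19068/648661 ≈ 0.029396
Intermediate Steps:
((-68944 - 89198) + 177210)/(260117 + 388544) = (-158142 + 177210)/648661 = 19068*(1/648661) = 19068/648661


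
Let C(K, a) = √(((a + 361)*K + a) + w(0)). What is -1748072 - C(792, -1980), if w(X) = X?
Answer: -1748072 - 6*I*√35673 ≈ -1.7481e+6 - 1133.2*I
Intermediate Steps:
C(K, a) = √(a + K*(361 + a)) (C(K, a) = √(((a + 361)*K + a) + 0) = √(((361 + a)*K + a) + 0) = √((K*(361 + a) + a) + 0) = √((a + K*(361 + a)) + 0) = √(a + K*(361 + a)))
-1748072 - C(792, -1980) = -1748072 - √(-1980 + 361*792 + 792*(-1980)) = -1748072 - √(-1980 + 285912 - 1568160) = -1748072 - √(-1284228) = -1748072 - 6*I*√35673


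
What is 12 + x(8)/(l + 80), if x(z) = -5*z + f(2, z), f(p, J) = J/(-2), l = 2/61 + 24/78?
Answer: 364814/31855 ≈ 11.452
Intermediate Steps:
l = 270/793 (l = 2*(1/61) + 24*(1/78) = 2/61 + 4/13 = 270/793 ≈ 0.34048)
f(p, J) = -J/2 (f(p, J) = J*(-½) = -J/2)
x(z) = -11*z/2 (x(z) = -5*z - z/2 = -11*z/2)
12 + x(8)/(l + 80) = 12 + (-11/2*8)/(270/793 + 80) = 12 - 44/(63710/793) = 12 + (793/63710)*(-44) = 12 - 17446/31855 = 364814/31855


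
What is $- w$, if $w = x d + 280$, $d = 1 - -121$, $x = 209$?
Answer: $-25778$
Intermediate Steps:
$d = 122$ ($d = 1 + 121 = 122$)
$w = 25778$ ($w = 209 \cdot 122 + 280 = 25498 + 280 = 25778$)
$- w = \left(-1\right) 25778 = -25778$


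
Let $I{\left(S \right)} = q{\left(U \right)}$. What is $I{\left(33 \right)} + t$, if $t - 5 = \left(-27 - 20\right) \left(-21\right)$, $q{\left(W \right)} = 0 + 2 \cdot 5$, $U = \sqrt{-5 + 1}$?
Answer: $1002$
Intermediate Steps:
$U = 2 i$ ($U = \sqrt{-4} = 2 i \approx 2.0 i$)
$q{\left(W \right)} = 10$ ($q{\left(W \right)} = 0 + 10 = 10$)
$I{\left(S \right)} = 10$
$t = 992$ ($t = 5 + \left(-27 - 20\right) \left(-21\right) = 5 - -987 = 5 + 987 = 992$)
$I{\left(33 \right)} + t = 10 + 992 = 1002$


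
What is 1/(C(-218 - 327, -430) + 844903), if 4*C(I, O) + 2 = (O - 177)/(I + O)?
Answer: 3900/3295120357 ≈ 1.1836e-6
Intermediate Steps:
C(I, O) = -½ + (-177 + O)/(4*(I + O)) (C(I, O) = -½ + ((O - 177)/(I + O))/4 = -½ + ((-177 + O)/(I + O))/4 = -½ + (-177 + O)/(4*(I + O)))
1/(C(-218 - 327, -430) + 844903) = 1/((-177 - 1*(-430) - 2*(-218 - 327))/(4*((-218 - 327) - 430)) + 844903) = 1/((-177 + 430 - 2*(-545))/(4*(-545 - 430)) + 844903) = 1/((¼)*(-177 + 430 + 1090)/(-975) + 844903) = 1/((¼)*(-1/975)*1343 + 844903) = 1/(-1343/3900 + 844903) = 1/(3295120357/3900) = 3900/3295120357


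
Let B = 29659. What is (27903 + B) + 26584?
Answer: 84146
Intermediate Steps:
(27903 + B) + 26584 = (27903 + 29659) + 26584 = 57562 + 26584 = 84146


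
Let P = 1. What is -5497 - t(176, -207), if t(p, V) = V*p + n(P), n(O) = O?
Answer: 30934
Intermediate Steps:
t(p, V) = 1 + V*p (t(p, V) = V*p + 1 = 1 + V*p)
-5497 - t(176, -207) = -5497 - (1 - 207*176) = -5497 - (1 - 36432) = -5497 - 1*(-36431) = -5497 + 36431 = 30934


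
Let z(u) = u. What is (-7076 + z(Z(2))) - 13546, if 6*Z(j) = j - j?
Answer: -20622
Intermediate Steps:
Z(j) = 0 (Z(j) = (j - j)/6 = (⅙)*0 = 0)
(-7076 + z(Z(2))) - 13546 = (-7076 + 0) - 13546 = -7076 - 13546 = -20622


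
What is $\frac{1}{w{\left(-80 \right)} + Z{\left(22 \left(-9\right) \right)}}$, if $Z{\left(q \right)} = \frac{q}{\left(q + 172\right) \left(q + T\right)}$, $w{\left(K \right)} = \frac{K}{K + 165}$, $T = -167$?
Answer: $- \frac{80665}{77603} \approx -1.0395$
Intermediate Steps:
$w{\left(K \right)} = \frac{K}{165 + K}$
$Z{\left(q \right)} = \frac{q}{\left(-167 + q\right) \left(172 + q\right)}$ ($Z{\left(q \right)} = \frac{q}{\left(q + 172\right) \left(q - 167\right)} = \frac{q}{\left(172 + q\right) \left(-167 + q\right)} = \frac{q}{\left(-167 + q\right) \left(172 + q\right)}$)
$\frac{1}{w{\left(-80 \right)} + Z{\left(22 \left(-9\right) \right)}} = \frac{1}{- \frac{80}{165 - 80} + \frac{22 \left(-9\right)}{-28724 + \left(22 \left(-9\right)\right)^{2} + 5 \cdot 22 \left(-9\right)}} = \frac{1}{- \frac{80}{85} - \frac{198}{-28724 + \left(-198\right)^{2} + 5 \left(-198\right)}} = \frac{1}{\left(-80\right) \frac{1}{85} - \frac{198}{-28724 + 39204 - 990}} = \frac{1}{- \frac{16}{17} - \frac{198}{9490}} = \frac{1}{- \frac{16}{17} - \frac{99}{4745}} = \frac{1}{- \frac{77603}{80665}} = - \frac{80665}{77603}$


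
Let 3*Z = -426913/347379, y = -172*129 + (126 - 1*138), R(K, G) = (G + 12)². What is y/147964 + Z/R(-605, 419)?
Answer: -1074431474415133/7161028920807687 ≈ -0.15004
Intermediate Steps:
R(K, G) = (12 + G)²
y = -22200 (y = -22188 + (126 - 138) = -22188 - 12 = -22200)
Z = -426913/1042137 (Z = (-426913/347379)/3 = (-426913*1/347379)/3 = (⅓)*(-426913/347379) = -426913/1042137 ≈ -0.40965)
y/147964 + Z/R(-605, 419) = -22200/147964 - 426913/(1042137*(12 + 419)²) = -22200*1/147964 - 426913/(1042137*(431²)) = -5550/36991 - 426913/1042137/185761 = -5550/36991 - 426913/1042137*1/185761 = -5550/36991 - 426913/193588411257 = -1074431474415133/7161028920807687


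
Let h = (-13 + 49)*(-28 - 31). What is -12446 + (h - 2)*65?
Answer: -150636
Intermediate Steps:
h = -2124 (h = 36*(-59) = -2124)
-12446 + (h - 2)*65 = -12446 + (-2124 - 2)*65 = -12446 - 2126*65 = -12446 - 138190 = -150636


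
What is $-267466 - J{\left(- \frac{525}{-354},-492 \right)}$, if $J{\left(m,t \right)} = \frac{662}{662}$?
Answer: $-267467$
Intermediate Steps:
$J{\left(m,t \right)} = 1$ ($J{\left(m,t \right)} = 662 \cdot \frac{1}{662} = 1$)
$-267466 - J{\left(- \frac{525}{-354},-492 \right)} = -267466 - 1 = -267467$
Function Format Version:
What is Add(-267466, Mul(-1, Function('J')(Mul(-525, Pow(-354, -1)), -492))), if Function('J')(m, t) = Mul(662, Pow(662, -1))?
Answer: -267467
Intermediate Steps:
Function('J')(m, t) = 1 (Function('J')(m, t) = Mul(662, Rational(1, 662)) = 1)
Add(-267466, Mul(-1, Function('J')(Mul(-525, Pow(-354, -1)), -492))) = Add(-267466, Mul(-1, 1)) = Add(-267466, -1) = -267467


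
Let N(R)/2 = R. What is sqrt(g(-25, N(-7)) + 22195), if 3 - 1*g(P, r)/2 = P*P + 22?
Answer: 3*sqrt(2323) ≈ 144.59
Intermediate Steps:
N(R) = 2*R
g(P, r) = -38 - 2*P**2 (g(P, r) = 6 - 2*(P*P + 22) = 6 - 2*(P**2 + 22) = 6 - 2*(22 + P**2) = 6 + (-44 - 2*P**2) = -38 - 2*P**2)
sqrt(g(-25, N(-7)) + 22195) = sqrt((-38 - 2*(-25)**2) + 22195) = sqrt((-38 - 2*625) + 22195) = sqrt((-38 - 1250) + 22195) = sqrt(-1288 + 22195) = sqrt(20907) = 3*sqrt(2323)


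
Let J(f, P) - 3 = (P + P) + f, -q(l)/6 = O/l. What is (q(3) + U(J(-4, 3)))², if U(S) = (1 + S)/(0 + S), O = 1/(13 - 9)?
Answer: 49/100 ≈ 0.49000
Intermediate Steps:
O = ¼ (O = 1/4 = ¼ ≈ 0.25000)
q(l) = -3/(2*l)
J(f, P) = 3 + f + 2*P (J(f, P) = 3 + ((P + P) + f) = 3 + (2*P + f) = 3 + (f + 2*P) = 3 + f + 2*P)
U(S) = (1 + S)/S
(q(3) + U(J(-4, 3)))² = (-3/2/3 + (1 + (3 - 4 + 2*3))/(3 - 4 + 2*3))² = (-3/2*⅓ + (1 + (3 - 4 + 6))/(3 - 4 + 6))² = (-½ + (1 + 5)/5)² = (-½ + (⅕)*6)² = (-½ + 6/5)² = (7/10)² = 49/100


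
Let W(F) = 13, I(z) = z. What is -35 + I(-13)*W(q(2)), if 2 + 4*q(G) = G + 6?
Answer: -204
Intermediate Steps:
q(G) = 1 + G/4 (q(G) = -½ + (G + 6)/4 = -½ + (6 + G)/4 = -½ + (3/2 + G/4) = 1 + G/4)
-35 + I(-13)*W(q(2)) = -35 - 13*13 = -35 - 169 = -204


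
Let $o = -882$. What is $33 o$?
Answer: $-29106$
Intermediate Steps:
$33 o = 33 \left(-882\right) = -29106$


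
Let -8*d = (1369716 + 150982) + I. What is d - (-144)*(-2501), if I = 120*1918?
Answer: -2316005/4 ≈ -5.7900e+5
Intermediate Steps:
I = 230160
d = -875429/4 (d = -((1369716 + 150982) + 230160)/8 = -(1520698 + 230160)/8 = -⅛*1750858 = -875429/4 ≈ -2.1886e+5)
d - (-144)*(-2501) = -875429/4 - (-144)*(-2501) = -875429/4 - 1*360144 = -875429/4 - 360144 = -2316005/4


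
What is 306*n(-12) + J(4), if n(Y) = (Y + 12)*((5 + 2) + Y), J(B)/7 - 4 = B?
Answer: 56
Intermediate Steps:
J(B) = 28 + 7*B
n(Y) = (7 + Y)*(12 + Y) (n(Y) = (12 + Y)*(7 + Y) = (7 + Y)*(12 + Y))
306*n(-12) + J(4) = 306*(84 + (-12)² + 19*(-12)) + (28 + 7*4) = 306*(84 + 144 - 228) + (28 + 28) = 306*0 + 56 = 0 + 56 = 56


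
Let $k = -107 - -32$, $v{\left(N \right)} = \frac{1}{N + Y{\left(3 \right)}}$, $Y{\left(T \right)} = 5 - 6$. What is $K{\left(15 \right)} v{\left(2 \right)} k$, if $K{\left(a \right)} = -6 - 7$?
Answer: $975$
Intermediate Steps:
$Y{\left(T \right)} = -1$ ($Y{\left(T \right)} = 5 - 6 = -1$)
$v{\left(N \right)} = \frac{1}{-1 + N}$ ($v{\left(N \right)} = \frac{1}{N - 1} = \frac{1}{-1 + N}$)
$K{\left(a \right)} = -13$
$k = -75$ ($k = -107 + 32 = -75$)
$K{\left(15 \right)} v{\left(2 \right)} k = - \frac{13}{-1 + 2} \left(-75\right) = - \frac{13}{1} \left(-75\right) = \left(-13\right) 1 \left(-75\right) = \left(-13\right) \left(-75\right) = 975$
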